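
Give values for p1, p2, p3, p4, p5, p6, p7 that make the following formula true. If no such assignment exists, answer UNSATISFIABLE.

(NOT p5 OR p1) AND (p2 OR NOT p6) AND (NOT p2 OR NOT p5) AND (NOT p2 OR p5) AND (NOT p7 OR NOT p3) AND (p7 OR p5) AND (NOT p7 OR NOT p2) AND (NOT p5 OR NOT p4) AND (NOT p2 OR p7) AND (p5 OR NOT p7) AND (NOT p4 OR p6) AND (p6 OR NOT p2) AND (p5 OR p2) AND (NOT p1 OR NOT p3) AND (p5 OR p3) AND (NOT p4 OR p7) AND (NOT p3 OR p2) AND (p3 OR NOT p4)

p1=true; p2=false; p3=false; p4=false; p5=true; p6=false; p7=true

Branch on p5: set p5 = true.
From the singleton clause (p1), p1 = true.
From the singleton clause (NOT p2), p2 = false.
From the singleton clause (NOT p6), p6 = false.
From the singleton clause (NOT p4), p4 = false.
From the singleton clause (NOT p3), p3 = false.
All clauses hold; p7 can take either value.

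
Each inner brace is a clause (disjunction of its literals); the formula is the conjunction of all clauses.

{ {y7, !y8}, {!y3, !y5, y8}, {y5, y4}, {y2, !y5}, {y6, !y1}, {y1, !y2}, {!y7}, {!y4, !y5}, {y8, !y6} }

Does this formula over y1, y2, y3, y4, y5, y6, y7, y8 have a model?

Unit clause (!y7) forces y7 = false.
Unit clause (!y8) forces y8 = false.
Unit clause (!y6) forces y6 = false.
Unit clause (!y1) forces y1 = false.
Unit clause (!y2) forces y2 = false.
Unit clause (!y5) forces y5 = false.
Unit clause (y4) forces y4 = true.
Every clause is now satisfied; y3 is unconstrained.
A satisfying assignment: y1: false,  y2: false,  y3: true,  y4: true,  y5: false,  y6: false,  y7: false,  y8: false.

Yes, satisfiable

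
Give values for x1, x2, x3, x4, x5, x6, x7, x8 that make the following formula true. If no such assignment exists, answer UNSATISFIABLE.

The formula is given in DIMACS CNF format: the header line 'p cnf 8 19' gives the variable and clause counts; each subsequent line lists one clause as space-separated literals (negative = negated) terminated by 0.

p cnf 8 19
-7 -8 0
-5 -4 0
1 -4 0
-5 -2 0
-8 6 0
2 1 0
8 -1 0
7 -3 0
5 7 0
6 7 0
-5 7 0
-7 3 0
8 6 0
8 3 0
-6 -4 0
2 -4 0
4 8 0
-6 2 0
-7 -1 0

Case x7 = False:
Unit clause (¬x3) forces x3 = False.
Unit clause (x5) forces x5 = True.
That conflicts with the unit clause (¬x5).
Undo x7 and try x7 = True.
Unit clause (¬x8) forces x8 = False.
Unit clause (¬x1) forces x1 = False.
Unit clause (¬x4) forces x4 = False.
That conflicts with the unit clause (x4).
Either choice for x7 ends in contradiction.

UNSATISFIABLE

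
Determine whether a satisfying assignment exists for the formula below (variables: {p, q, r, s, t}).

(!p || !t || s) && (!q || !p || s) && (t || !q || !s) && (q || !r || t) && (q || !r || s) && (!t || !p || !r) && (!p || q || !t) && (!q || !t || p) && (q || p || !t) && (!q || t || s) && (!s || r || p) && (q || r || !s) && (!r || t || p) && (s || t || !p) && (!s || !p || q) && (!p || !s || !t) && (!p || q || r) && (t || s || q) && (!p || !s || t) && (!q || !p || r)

Try p = false.
Try q = false.
(!t) alone gives t = false.
(!r) alone gives r = false.
(!s) alone gives s = false.
Now (s) is unsatisfied and unit — conflict.
Undo q and try q = true.
(!t) alone gives t = false.
(!s) alone gives s = false.
Now (s) is unsatisfied and unit — conflict.
Neither q = true nor q = false works.
Undo p and try p = true.
Try t = false.
(s) alone gives s = true.
Now (!s) is unsatisfied and unit — conflict.
Undo t and try t = true.
(s) alone gives s = true.
Now (!s) is unsatisfied and unit — conflict.
Neither t = true nor t = false works.
Neither p = true nor p = false works.
No assignment satisfies every clause.

No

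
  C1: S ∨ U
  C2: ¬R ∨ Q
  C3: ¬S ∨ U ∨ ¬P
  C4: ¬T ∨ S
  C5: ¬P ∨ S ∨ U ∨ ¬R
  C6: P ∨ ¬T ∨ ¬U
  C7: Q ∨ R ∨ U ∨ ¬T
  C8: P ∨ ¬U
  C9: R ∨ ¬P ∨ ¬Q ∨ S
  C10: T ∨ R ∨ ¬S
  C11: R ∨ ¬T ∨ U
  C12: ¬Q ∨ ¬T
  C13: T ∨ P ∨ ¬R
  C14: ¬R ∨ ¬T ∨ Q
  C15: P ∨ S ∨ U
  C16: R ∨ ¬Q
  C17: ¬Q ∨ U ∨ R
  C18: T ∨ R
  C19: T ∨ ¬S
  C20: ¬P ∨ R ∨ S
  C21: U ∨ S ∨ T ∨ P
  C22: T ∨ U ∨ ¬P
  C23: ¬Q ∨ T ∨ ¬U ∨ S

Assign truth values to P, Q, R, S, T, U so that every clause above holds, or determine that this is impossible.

P ↦ True,  Q ↦ False,  R ↦ False,  S ↦ True,  T ↦ True,  U ↦ True

Try S = True.
The clause (T) is unit, so T = True.
The clause (¬Q) is unit, so Q = False.
The clause (¬R) is unit, so R = False.
The clause (U) is unit, so U = True.
The clause (P) is unit, so P = True.
Every clause now holds.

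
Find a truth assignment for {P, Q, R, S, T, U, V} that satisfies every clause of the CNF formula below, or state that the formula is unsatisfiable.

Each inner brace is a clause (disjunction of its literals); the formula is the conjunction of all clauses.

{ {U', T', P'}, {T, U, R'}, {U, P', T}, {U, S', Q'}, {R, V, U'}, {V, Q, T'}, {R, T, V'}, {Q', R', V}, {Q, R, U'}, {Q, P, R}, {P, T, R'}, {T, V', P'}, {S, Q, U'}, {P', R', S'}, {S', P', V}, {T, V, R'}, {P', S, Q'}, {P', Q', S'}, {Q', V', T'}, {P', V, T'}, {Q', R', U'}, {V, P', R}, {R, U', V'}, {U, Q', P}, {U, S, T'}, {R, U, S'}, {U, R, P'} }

P=0; Q=0; R=1; S=1; T=1; U=1; V=1

Branch on U: set U = 1.
Branch on T: set T = 1.
The clause (P') is unit, so P = 0.
Branch on R: set R = 1.
The clause (Q') is unit, so Q = 0.
The clause (V) is unit, so V = 1.
The clause (S) is unit, so S = 1.
Every clause now holds.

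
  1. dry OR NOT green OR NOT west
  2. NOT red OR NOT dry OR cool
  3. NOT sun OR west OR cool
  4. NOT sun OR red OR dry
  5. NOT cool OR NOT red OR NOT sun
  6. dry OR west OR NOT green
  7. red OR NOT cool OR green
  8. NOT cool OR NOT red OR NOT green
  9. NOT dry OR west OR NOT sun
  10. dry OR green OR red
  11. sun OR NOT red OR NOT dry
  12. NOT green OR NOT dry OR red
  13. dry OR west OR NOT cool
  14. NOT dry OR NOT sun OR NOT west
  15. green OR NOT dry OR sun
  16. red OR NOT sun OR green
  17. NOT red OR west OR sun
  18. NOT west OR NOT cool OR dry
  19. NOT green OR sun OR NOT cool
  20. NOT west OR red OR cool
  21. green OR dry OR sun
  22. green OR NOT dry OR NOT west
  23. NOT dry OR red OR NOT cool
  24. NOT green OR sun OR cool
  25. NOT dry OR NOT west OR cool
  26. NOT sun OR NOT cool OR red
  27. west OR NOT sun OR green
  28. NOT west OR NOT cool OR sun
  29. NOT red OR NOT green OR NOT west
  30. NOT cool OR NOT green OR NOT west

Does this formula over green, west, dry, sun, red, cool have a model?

Yes

Branch on dry: set dry = false.
Branch on green: set green = false.
Unit clause (red) forces red = true.
Unit clause (sun) forces sun = true.
Unit clause (NOT cool) forces cool = false.
Unit clause (west) forces west = true.
Every clause now holds.
A satisfying assignment: green=false,  west=true,  dry=false,  sun=true,  red=true,  cool=false.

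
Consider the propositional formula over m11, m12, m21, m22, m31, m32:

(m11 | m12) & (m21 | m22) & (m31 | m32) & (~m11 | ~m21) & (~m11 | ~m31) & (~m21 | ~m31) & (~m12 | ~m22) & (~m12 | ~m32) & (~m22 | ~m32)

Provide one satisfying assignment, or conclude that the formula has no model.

Branch on m11: set m11 = 1.
The clause (~m21) is unit, so m21 = 0.
The clause (m22) is unit, so m22 = 1.
The clause (~m31) is unit, so m31 = 0.
The clause (m32) is unit, so m32 = 1.
But (~m32) is also a unit clause — contradiction.
Undo m11 and try m11 = 0.
The clause (m12) is unit, so m12 = 1.
The clause (~m22) is unit, so m22 = 0.
The clause (m21) is unit, so m21 = 1.
The clause (~m31) is unit, so m31 = 0.
The clause (m32) is unit, so m32 = 1.
But (~m32) is also a unit clause — contradiction.
Neither m11 = 1 nor m11 = 0 works.

UNSATISFIABLE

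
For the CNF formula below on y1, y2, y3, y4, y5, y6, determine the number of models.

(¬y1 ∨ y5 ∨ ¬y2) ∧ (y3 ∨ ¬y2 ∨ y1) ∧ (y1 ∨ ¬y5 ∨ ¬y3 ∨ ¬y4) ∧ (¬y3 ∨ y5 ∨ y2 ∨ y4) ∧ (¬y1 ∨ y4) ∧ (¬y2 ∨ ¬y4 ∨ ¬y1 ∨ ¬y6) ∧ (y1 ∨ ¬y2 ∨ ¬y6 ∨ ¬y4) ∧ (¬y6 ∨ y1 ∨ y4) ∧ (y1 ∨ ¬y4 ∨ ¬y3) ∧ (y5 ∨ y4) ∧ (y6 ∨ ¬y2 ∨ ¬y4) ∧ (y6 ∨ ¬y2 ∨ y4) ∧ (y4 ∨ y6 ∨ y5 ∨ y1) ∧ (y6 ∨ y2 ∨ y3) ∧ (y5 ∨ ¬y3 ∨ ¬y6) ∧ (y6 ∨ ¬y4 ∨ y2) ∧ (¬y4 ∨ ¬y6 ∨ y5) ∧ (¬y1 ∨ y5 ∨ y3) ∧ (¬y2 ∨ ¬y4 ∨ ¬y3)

There are 2^6 = 64 truth assignments over (y1, y2, y3, y4, y5, y6).
Split on y1. With y1 = True, the clauses containing y1 are satisfied and ¬y1 drops from the rest; 2 of the 2^5 = 32 assignments to the other variables satisfy what remains.
With y1 = False, by the same count on the reduced clause set, 2 assignments work.
Total: 2 + 2 = 4.

4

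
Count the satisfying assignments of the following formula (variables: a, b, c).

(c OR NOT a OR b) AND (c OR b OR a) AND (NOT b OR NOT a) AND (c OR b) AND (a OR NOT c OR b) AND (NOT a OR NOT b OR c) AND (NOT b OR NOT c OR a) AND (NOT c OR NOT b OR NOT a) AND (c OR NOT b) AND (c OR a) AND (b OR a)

1

There are 2^3 = 8 truth assignments over (a, b, c).
Check each against the 11 clauses (columns in the order a, b, c):
  F F F  ✗ fails (c OR b OR a)
  F F T  ✗ fails (a OR NOT c OR b)
  F T F  ✗ fails (c OR NOT b)
  F T T  ✗ fails (NOT b OR NOT c OR a)
  T F F  ✗ fails (c OR NOT a OR b)
  T F T  ✓ satisfies all
  T T F  ✗ fails (NOT b OR NOT a)
  T T T  ✗ fails (NOT b OR NOT a)
1 of the 8 rows is a model.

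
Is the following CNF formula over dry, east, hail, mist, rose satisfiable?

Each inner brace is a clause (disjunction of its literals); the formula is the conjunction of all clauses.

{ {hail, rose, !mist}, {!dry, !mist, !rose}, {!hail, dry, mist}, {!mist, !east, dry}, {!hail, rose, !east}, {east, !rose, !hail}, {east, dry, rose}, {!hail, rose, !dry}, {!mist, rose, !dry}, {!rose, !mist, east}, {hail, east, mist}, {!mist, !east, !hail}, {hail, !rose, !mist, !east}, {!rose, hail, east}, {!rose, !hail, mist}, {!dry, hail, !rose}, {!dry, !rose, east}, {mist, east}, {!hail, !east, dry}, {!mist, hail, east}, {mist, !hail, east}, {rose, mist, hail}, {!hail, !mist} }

Yes

Try mist = false.
Unit clause (east) forces east = true.
Try hail = false.
Unit clause (rose) forces rose = true.
Unit clause (!dry) forces dry = false.
Every clause now holds.
A satisfying assignment: dry: false; east: true; hail: false; mist: false; rose: true.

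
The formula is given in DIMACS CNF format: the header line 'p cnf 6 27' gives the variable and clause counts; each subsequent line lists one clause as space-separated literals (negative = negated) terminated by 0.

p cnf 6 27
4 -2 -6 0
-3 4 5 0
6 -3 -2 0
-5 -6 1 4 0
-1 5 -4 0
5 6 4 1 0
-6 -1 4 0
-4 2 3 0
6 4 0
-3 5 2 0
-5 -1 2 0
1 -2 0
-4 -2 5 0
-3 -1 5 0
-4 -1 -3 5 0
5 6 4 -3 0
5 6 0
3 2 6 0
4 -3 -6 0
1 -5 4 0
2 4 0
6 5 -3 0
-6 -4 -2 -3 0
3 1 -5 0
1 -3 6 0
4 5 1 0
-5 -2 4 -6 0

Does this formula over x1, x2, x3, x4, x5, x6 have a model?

Yes, satisfiable

Branch on x6: set x6 = False.
(x4) alone gives x4 = True.
(x5) alone gives x5 = True.
Branch on x3: set x3 = False.
(x2) alone gives x2 = True.
(x1) alone gives x1 = True.
All clauses are satisfied.
A satisfying assignment: x1 ↦ True; x2 ↦ True; x3 ↦ False; x4 ↦ True; x5 ↦ True; x6 ↦ False.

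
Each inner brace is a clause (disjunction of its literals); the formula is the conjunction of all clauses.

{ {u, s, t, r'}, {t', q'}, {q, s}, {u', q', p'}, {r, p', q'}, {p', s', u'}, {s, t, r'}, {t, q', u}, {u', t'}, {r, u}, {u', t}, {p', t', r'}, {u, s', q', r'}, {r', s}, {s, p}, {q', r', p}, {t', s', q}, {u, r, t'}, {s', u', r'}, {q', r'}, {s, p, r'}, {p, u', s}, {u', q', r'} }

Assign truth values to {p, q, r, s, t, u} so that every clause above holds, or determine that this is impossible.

p: 1, q: 0, r: 1, s: 1, t: 0, u: 0

Branch on t: set t = 0.
Unit clause (u') forces u = 0.
Unit clause (q') forces q = 0.
Unit clause (s) forces s = 1.
Unit clause (r) forces r = 1.
All clauses hold; p can take either value.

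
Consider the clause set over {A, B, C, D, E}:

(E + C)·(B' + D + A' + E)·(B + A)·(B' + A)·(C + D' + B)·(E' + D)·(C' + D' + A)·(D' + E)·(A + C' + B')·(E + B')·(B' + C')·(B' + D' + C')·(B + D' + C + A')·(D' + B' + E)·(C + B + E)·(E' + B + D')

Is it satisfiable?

Suppose E = 0.
Unit clause (C) forces C = 1.
Unit clause (D') forces D = 0.
Unit clause (B') forces B = 0.
Unit clause (A) forces A = 1.
This assignment satisfies each clause.
A satisfying assignment: A ↦ 1; B ↦ 0; C ↦ 1; D ↦ 0; E ↦ 0.

Yes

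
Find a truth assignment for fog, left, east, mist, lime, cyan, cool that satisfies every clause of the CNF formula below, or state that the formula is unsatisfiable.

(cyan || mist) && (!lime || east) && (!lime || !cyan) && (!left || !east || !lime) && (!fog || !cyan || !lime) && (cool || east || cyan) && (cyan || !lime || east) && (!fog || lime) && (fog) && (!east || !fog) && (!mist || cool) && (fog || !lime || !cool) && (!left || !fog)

From the singleton clause (fog), fog = true.
From the singleton clause (lime), lime = true.
From the singleton clause (east), east = true.
Now (!east) is unsatisfied and unit — conflict.

UNSATISFIABLE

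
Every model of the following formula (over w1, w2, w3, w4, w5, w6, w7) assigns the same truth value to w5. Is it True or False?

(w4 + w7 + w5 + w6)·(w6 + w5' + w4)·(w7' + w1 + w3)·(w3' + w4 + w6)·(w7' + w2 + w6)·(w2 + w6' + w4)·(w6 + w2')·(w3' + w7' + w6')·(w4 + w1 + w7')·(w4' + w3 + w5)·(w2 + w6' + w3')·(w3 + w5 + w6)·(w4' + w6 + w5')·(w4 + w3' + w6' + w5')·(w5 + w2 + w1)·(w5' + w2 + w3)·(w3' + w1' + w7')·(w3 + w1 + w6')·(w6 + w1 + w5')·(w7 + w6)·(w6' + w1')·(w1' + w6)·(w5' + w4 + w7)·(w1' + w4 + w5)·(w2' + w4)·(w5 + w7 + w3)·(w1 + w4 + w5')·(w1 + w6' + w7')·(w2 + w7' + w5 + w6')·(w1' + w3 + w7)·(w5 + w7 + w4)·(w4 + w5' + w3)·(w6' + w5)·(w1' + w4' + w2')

True

Suppose w5 = 0.
The clause (w6') is unit, so w6 = 0.
The clause (w2') is unit, so w2 = 0.
The clause (w7') is unit, so w7 = 0.
That conflicts with the unit clause (w7).
So every satisfying assignment has w5 = True.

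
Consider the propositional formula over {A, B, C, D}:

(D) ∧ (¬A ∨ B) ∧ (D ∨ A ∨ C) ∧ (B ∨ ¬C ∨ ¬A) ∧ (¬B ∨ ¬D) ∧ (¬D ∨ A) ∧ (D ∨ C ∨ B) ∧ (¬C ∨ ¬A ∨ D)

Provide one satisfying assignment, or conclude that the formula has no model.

UNSATISFIABLE

(D) alone gives D = True.
(¬B) alone gives B = False.
(¬A) alone gives A = False.
But (A) is also a unit clause — contradiction.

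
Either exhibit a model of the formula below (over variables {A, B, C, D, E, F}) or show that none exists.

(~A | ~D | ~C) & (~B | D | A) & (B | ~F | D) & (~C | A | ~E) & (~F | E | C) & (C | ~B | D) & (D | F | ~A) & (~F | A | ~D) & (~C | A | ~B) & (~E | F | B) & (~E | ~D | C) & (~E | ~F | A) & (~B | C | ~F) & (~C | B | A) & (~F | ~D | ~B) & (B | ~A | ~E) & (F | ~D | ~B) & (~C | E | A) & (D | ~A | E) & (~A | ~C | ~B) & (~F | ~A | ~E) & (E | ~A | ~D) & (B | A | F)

UNSATISFIABLE

Case A = 0:
Case B = 0:
(~C) alone gives C = 0.
(F) alone gives F = 1.
(D) alone gives D = 1.
That conflicts with the unit clause (~D).
Undo B and try B = 1.
(D) alone gives D = 1.
(~F) alone gives F = 0.
That conflicts with the unit clause (F).
Neither B = 1 nor B = 0 works.
Undo A and try A = 1.
Case D = 0:
(F) alone gives F = 1.
(B) alone gives B = 1.
(C) alone gives C = 1.
That conflicts with the unit clause (~C).
Undo D and try D = 1.
(~C) alone gives C = 0.
(~E) alone gives E = 0.
That conflicts with the unit clause (E).
Neither D = 1 nor D = 0 works.
Neither A = 1 nor A = 0 works.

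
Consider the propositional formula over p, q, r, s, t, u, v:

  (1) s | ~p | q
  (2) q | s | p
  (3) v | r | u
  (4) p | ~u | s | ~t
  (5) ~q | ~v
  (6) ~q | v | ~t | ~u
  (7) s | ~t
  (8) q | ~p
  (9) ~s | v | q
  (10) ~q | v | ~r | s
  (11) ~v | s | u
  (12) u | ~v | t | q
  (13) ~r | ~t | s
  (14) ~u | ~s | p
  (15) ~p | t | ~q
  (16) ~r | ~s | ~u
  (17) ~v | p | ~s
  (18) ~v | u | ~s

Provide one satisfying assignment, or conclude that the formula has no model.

Suppose q = 1.
Unit clause (~v) forces v = 0.
Suppose r = 0.
Unit clause (u) forces u = 1.
Unit clause (~t) forces t = 0.
Unit clause (~p) forces p = 0.
Unit clause (~s) forces s = 0.
Every clause now holds.

p: 0,  q: 1,  r: 0,  s: 0,  t: 0,  u: 1,  v: 0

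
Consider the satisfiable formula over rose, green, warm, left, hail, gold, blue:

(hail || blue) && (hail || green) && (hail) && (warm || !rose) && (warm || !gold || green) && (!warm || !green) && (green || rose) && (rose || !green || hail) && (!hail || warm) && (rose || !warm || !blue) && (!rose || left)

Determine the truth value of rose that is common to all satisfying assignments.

True

Suppose rose = false.
From the singleton clause (hail), hail = true.
From the singleton clause (green), green = true.
From the singleton clause (!warm), warm = false.
Now (warm) is unsatisfied and unit — conflict.
So every satisfying assignment has rose = True.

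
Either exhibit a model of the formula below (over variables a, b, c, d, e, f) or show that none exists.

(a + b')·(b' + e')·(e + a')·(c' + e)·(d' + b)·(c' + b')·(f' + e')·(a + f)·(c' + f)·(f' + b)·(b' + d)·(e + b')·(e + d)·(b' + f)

a=1,  b=0,  c=0,  d=0,  e=1,  f=0

Try a = 1.
Unit clause (e) forces e = 1.
Unit clause (b') forces b = 0.
Unit clause (d') forces d = 0.
Unit clause (f') forces f = 0.
Unit clause (c') forces c = 0.
Every clause now holds.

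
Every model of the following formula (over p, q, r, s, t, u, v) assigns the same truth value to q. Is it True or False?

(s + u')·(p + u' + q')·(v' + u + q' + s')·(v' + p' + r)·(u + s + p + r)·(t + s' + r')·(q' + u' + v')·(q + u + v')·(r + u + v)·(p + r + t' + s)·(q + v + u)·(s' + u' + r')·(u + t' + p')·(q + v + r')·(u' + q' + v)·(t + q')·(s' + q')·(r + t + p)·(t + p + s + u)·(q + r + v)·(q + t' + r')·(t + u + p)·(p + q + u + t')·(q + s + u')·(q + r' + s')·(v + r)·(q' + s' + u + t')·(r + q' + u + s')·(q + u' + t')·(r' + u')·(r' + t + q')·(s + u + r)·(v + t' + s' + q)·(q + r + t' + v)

Suppose q = 0.
Suppose s = 1.
From the singleton clause (r'), r = 0.
From the singleton clause (v), v = 1.
From the singleton clause (p'), p = 0.
From the singleton clause (u), u = 1.
From the singleton clause (t), t = 1.
But (t') is also a unit clause — contradiction.
So s must be the other value — set s = 0.
From the singleton clause (u'), u = 0.
From the singleton clause (v'), v = 0.
But (v) is also a unit clause — contradiction.
Both values of s lead to a conflict.
So every satisfying assignment has q = True.

True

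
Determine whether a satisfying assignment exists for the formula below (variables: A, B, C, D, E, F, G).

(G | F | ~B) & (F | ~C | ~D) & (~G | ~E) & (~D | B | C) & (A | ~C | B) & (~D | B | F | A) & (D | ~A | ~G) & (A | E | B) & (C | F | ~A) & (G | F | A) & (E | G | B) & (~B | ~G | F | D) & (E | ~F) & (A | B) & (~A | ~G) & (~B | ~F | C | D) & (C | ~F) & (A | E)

Branch on G: set G = 0.
Branch on F: set F = 0.
From the singleton clause (~B), B = 0.
From the singleton clause (A), A = 1.
From the singleton clause (C), C = 1.
From the singleton clause (~D), D = 0.
From the singleton clause (E), E = 1.
This assignment satisfies each clause.
A satisfying assignment: A ↦ 1; B ↦ 0; C ↦ 1; D ↦ 0; E ↦ 1; F ↦ 0; G ↦ 0.

Satisfiable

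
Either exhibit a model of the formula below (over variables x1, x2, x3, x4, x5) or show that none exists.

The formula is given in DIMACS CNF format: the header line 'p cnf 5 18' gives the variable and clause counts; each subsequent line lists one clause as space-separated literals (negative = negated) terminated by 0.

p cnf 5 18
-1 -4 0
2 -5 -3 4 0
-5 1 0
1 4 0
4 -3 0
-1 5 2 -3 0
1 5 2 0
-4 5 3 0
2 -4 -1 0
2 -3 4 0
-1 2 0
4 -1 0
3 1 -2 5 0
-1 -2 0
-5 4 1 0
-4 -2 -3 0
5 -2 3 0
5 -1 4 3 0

UNSATISFIABLE

Case x1 = False:
(¬x5) alone gives x5 = False.
(x4) alone gives x4 = True.
(x2) alone gives x2 = True.
(x3) alone gives x3 = True.
That conflicts with the unit clause (¬x3).
Undo x1 and try x1 = True.
(¬x4) alone gives x4 = False.
That conflicts with the unit clause (x4).
Neither x1 = True nor x1 = False works.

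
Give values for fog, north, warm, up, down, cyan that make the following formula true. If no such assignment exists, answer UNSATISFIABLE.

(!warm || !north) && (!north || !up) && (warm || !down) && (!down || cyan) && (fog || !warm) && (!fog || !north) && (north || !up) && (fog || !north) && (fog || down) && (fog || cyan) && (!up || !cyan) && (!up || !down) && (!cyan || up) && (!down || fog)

Branch on warm: set warm = false.
Unit clause (!down) forces down = false.
Unit clause (fog) forces fog = true.
Unit clause (!north) forces north = false.
Unit clause (!up) forces up = false.
Unit clause (!cyan) forces cyan = false.
This assignment satisfies each clause.

fog ↦ true; north ↦ false; warm ↦ false; up ↦ false; down ↦ false; cyan ↦ false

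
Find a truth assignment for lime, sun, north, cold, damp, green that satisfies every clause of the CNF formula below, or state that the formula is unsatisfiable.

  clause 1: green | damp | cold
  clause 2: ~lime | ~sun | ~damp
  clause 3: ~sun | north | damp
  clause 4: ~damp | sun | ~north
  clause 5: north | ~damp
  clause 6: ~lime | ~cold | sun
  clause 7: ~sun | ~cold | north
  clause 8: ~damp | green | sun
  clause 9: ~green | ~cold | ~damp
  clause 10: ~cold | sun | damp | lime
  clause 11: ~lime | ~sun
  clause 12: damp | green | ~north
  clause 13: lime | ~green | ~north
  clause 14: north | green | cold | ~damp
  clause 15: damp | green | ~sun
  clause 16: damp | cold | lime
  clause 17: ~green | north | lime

lime ↦ 0,  sun ↦ 1,  north ↦ 1,  cold ↦ 1,  damp ↦ 1,  green ↦ 0

Try north = 1.
Try damp = 1.
Unit clause (sun) forces sun = 1.
Unit clause (~lime) forces lime = 0.
Unit clause (~green) forces green = 0.
All clauses hold; cold can take either value.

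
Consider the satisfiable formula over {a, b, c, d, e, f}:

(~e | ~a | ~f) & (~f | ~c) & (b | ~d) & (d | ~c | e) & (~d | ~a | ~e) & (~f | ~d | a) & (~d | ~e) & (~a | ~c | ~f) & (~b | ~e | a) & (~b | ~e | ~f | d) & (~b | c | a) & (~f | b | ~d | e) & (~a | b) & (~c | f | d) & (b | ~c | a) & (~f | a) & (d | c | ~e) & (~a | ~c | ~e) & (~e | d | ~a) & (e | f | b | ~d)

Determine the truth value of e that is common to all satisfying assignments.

Suppose e = 1.
(~d) alone gives d = 0.
(c) alone gives c = 1.
(~f) alone gives f = 0.
Now (f) is unsatisfied and unit — conflict.
So every satisfying assignment has e = False.

False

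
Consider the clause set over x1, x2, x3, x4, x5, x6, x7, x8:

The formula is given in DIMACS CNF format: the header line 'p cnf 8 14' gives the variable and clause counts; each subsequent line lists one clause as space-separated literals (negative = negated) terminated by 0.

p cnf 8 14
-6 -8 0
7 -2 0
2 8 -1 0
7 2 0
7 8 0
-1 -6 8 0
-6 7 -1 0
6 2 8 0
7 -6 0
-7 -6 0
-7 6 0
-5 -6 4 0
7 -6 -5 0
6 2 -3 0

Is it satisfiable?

Suppose x6 = False.
(¬x7) alone gives x7 = False.
(¬x2) alone gives x2 = False.
But (x2) is also a unit clause — contradiction.
So x6 must be the other value — set x6 = True.
(¬x8) alone gives x8 = False.
(x7) alone gives x7 = True.
But (¬x7) is also a unit clause — contradiction.
Both values of x6 lead to a conflict.
No assignment satisfies every clause.

No, unsatisfiable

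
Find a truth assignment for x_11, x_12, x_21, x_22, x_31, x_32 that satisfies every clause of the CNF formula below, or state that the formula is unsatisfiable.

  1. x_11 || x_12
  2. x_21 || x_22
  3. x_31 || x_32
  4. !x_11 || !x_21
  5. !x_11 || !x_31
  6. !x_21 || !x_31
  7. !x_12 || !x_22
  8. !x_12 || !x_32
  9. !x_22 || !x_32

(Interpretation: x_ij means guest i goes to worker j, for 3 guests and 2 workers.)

UNSATISFIABLE

Suppose x_11 = true.
The clause (!x_21) is unit, so x_21 = false.
The clause (x_22) is unit, so x_22 = true.
The clause (!x_31) is unit, so x_31 = false.
The clause (x_32) is unit, so x_32 = true.
Now (!x_32) is unsatisfied and unit — conflict.
Undo x_11 and try x_11 = false.
The clause (x_12) is unit, so x_12 = true.
The clause (!x_22) is unit, so x_22 = false.
The clause (x_21) is unit, so x_21 = true.
The clause (!x_31) is unit, so x_31 = false.
The clause (x_32) is unit, so x_32 = true.
Now (!x_32) is unsatisfied and unit — conflict.
Either choice for x_11 ends in contradiction.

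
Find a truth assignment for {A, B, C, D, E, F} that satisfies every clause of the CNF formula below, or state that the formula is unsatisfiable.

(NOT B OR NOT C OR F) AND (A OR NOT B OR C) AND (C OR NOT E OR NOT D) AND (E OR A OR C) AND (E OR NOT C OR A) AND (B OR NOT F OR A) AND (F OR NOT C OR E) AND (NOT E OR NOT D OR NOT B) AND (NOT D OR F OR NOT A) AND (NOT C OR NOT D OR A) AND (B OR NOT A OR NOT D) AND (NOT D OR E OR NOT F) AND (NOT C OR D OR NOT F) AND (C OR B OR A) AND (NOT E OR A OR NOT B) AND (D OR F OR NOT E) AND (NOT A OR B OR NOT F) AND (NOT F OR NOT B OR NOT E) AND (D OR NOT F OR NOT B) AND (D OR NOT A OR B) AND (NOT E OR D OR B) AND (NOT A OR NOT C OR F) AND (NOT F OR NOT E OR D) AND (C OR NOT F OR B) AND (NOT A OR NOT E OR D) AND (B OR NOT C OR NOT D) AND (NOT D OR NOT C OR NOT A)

Suppose B = true.
Suppose C = false.
From the singleton clause (A), A = true.
Suppose E = false.
Suppose D = false.
From the singleton clause (NOT F), F = false.
All clauses are satisfied.

A: true, B: true, C: false, D: false, E: false, F: false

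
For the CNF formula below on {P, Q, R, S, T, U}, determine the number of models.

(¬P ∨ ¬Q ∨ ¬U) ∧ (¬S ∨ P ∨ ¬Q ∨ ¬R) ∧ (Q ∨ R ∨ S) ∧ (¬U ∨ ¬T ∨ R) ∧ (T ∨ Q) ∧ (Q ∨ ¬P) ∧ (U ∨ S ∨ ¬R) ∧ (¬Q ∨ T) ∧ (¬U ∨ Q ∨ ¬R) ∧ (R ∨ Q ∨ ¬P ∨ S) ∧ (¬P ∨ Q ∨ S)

8

There are 2^6 = 64 truth assignments over (P, Q, R, S, T, U).
Split on R. With R = True, the clauses containing R are satisfied and ¬R drops from the rest; 3 of the 2^5 = 32 assignments to the other variables satisfy what remains.
With R = False, by the same count on the reduced clause set, 5 assignments work.
(One model: P=F, Q=F, R=F, S=T, T=T, U=F.)
Total: 3 + 5 = 8.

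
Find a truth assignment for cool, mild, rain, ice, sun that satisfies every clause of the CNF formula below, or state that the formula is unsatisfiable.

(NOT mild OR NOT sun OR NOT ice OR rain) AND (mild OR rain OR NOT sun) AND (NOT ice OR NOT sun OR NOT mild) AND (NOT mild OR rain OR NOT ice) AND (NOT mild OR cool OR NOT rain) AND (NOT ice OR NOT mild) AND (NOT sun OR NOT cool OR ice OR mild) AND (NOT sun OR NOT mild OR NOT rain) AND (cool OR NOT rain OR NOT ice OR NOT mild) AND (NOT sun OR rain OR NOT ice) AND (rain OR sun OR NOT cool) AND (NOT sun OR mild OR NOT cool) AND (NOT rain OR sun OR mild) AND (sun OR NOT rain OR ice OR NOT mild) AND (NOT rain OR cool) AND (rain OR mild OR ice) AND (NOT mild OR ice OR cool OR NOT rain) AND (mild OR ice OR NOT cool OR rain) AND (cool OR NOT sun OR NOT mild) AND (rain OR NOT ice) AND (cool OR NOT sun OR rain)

Suppose ice = false.
Suppose rain = false.
Unit clause (mild) forces mild = true.
Suppose sun = true.
Unit clause (cool) forces cool = true.
All clauses are satisfied.

cool=true; mild=true; rain=false; ice=false; sun=true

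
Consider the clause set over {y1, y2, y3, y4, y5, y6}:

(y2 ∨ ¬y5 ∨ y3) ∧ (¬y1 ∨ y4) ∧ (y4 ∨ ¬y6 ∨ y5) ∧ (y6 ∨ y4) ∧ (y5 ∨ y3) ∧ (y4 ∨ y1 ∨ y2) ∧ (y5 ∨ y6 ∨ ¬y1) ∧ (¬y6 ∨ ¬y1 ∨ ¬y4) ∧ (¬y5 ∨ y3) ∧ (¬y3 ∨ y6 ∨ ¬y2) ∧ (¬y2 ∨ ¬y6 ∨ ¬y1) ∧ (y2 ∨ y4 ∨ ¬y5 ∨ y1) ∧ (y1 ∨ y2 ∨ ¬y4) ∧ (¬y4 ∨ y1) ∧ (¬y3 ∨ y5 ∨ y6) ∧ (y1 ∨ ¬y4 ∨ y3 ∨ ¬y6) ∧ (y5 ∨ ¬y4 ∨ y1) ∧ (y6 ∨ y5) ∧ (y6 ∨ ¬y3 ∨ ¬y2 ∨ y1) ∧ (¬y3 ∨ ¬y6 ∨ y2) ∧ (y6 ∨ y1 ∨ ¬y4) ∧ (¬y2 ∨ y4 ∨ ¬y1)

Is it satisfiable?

Satisfiable

Case y1 = False:
(¬y4) alone gives y4 = False.
(y6) alone gives y6 = True.
(y5) alone gives y5 = True.
(y2) alone gives y2 = True.
(y3) alone gives y3 = True.
This assignment satisfies each clause.
A satisfying assignment: y1=False,  y2=True,  y3=True,  y4=False,  y5=True,  y6=True.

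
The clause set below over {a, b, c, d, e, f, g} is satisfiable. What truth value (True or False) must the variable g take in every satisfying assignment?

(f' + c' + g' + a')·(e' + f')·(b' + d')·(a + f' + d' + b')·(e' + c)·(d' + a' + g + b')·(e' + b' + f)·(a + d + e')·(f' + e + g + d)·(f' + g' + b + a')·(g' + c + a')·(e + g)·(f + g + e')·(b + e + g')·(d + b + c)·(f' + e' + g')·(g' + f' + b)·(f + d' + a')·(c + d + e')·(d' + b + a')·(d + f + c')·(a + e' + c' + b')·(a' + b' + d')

Suppose g = 0.
(e) alone gives e = 1.
(f') alone gives f = 0.
Now (f) is unsatisfied and unit — conflict.
So every satisfying assignment has g = True.

True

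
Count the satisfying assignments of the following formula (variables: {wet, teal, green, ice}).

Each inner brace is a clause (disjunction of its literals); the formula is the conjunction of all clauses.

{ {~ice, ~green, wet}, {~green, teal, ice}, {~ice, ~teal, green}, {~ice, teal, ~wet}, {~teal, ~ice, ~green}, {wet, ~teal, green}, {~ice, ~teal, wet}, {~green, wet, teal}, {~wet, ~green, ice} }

5

There are 2^4 = 16 truth assignments over (wet, teal, green, ice).
Check each against the 9 clauses (columns in the order wet, teal, green, ice):
  F F F F  ✓ satisfies all
  F F F T  ✓ satisfies all
  F F T F  ✗ fails (~green | teal | ice)
  F F T T  ✗ fails (~ice | ~green | wet)
  F T F F  ✗ fails (wet | ~teal | green)
  F T F T  ✗ fails (~ice | ~teal | green)
  F T T F  ✓ satisfies all
  F T T T  ✗ fails (~ice | ~green | wet)
  T F F F  ✓ satisfies all
  T F F T  ✗ fails (~ice | teal | ~wet)
  T F T F  ✗ fails (~green | teal | ice)
  T F T T  ✗ fails (~ice | teal | ~wet)
  T T F F  ✓ satisfies all
  T T F T  ✗ fails (~ice | ~teal | green)
  T T T F  ✗ fails (~wet | ~green | ice)
  T T T T  ✗ fails (~teal | ~ice | ~green)
5 of the 16 rows are models.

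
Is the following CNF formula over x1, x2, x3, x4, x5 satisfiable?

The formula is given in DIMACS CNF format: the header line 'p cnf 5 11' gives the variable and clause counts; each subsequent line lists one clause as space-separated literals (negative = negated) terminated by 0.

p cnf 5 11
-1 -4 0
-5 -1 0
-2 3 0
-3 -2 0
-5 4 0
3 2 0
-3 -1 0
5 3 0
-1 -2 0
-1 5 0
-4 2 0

Satisfiable

Suppose x1 = False.
Suppose x2 = False.
The clause (x3) is unit, so x3 = True.
The clause (¬x4) is unit, so x4 = False.
The clause (¬x5) is unit, so x5 = False.
This assignment satisfies each clause.
A satisfying assignment: x1 ↦ False; x2 ↦ False; x3 ↦ True; x4 ↦ False; x5 ↦ False.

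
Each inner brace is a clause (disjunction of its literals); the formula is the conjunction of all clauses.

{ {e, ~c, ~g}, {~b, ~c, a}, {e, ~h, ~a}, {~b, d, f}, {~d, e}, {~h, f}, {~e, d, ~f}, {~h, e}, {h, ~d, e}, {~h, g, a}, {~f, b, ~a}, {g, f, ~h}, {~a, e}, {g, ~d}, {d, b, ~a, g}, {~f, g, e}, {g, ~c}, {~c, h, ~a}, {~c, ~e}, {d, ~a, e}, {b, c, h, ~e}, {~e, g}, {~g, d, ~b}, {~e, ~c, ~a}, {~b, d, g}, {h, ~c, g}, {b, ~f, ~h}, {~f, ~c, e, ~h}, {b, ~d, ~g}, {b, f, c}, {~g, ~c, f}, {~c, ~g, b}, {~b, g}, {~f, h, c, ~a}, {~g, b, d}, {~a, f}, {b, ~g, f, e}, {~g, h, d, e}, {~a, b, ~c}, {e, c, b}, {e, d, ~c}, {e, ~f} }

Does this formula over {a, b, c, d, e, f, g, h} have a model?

Yes, satisfiable

Suppose d = 1.
Unit clause (e) forces e = 1.
Unit clause (g) forces g = 1.
Unit clause (~c) forces c = 0.
Unit clause (b) forces b = 1.
Suppose h = 1.
Unit clause (f) forces f = 1.
No clause remains; a is free.
A satisfying assignment: a=0; b=1; c=0; d=1; e=1; f=1; g=1; h=1.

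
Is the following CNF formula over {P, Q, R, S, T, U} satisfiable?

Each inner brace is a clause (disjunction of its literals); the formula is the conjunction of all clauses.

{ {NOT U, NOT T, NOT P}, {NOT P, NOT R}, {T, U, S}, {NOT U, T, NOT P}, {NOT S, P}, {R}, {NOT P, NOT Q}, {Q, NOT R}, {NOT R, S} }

Unsatisfiable

(R) alone gives R = true.
(NOT P) alone gives P = false.
(NOT S) alone gives S = false.
That conflicts with the unit clause (S).
No assignment satisfies every clause.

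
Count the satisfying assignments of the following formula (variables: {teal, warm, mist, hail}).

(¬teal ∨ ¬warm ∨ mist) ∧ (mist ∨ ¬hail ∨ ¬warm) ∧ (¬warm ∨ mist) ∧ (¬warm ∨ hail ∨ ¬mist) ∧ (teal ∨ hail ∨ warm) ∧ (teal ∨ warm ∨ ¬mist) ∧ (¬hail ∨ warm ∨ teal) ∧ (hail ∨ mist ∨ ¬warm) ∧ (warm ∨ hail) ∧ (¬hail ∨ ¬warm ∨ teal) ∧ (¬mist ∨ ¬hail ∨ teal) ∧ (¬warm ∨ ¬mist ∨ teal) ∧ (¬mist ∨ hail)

There are 2^4 = 16 truth assignments over (teal, warm, mist, hail).
Split on hail. With hail = True, the clauses containing hail are satisfied and ¬hail drops from the rest; 3 of the 2^3 = 8 assignments to the other variables satisfy what remains.
With hail = False, by the same count on the reduced clause set, 0 assignments work.
(One model: teal=T, warm=F, mist=F, hail=T.)
Total: 3 + 0 = 3.

3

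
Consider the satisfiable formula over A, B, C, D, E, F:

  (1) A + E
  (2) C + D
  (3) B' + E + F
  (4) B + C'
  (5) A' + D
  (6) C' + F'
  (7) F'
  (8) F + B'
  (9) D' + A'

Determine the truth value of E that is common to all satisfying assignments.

Suppose E = 0.
Unit clause (A) forces A = 1.
Unit clause (D) forces D = 1.
Now (D') is unsatisfied and unit — conflict.
So every satisfying assignment has E = True.

True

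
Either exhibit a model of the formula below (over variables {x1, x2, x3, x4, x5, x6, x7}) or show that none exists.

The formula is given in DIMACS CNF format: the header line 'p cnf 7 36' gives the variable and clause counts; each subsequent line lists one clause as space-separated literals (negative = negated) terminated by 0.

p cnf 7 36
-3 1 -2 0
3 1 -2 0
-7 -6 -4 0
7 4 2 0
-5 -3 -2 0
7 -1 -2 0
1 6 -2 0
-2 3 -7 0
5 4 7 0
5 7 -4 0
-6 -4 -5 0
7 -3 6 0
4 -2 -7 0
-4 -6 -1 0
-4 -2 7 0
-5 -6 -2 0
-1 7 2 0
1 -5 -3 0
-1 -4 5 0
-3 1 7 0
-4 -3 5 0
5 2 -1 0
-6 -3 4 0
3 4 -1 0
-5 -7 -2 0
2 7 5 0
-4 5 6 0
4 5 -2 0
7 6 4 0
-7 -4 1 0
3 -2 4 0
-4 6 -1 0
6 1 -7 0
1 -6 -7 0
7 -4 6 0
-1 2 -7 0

Try x3 = False.
Try x1 = True.
The clause (x4) is unit, so x4 = True.
The clause (¬x6) is unit, so x6 = False.
Now (x6) is unsatisfied and unit — conflict.
Backtrack on x1: now try x1 = False.
The clause (¬x2) is unit, so x2 = False.
Try x7 = True.
The clause (¬x4) is unit, so x4 = False.
The clause (x6) is unit, so x6 = True.
Now (¬x6) is unsatisfied and unit — conflict.
Backtrack on x7: now try x7 = False.
The clause (x4) is unit, so x4 = True.
The clause (x5) is unit, so x5 = True.
The clause (¬x6) is unit, so x6 = False.
Now (x6) is unsatisfied and unit — conflict.
Neither x7 = True nor x7 = False works.
Neither x1 = True nor x1 = False works.
Backtrack on x3: now try x3 = True.
Try x1 = True.
Try x5 = False.
The clause (¬x4) is unit, so x4 = False.
The clause (x7) is unit, so x7 = True.
The clause (¬x2) is unit, so x2 = False.
Now (x2) is unsatisfied and unit — conflict.
Backtrack on x5: now try x5 = True.
The clause (¬x2) is unit, so x2 = False.
The clause (x7) is unit, so x7 = True.
Now (¬x7) is unsatisfied and unit — conflict.
Neither x5 = True nor x5 = False works.
Backtrack on x1: now try x1 = False.
The clause (¬x2) is unit, so x2 = False.
The clause (¬x5) is unit, so x5 = False.
The clause (x7) is unit, so x7 = True.
The clause (¬x4) is unit, so x4 = False.
The clause (¬x6) is unit, so x6 = False.
Now (x6) is unsatisfied and unit — conflict.
Neither x1 = True nor x1 = False works.
Neither x3 = True nor x3 = False works.

UNSATISFIABLE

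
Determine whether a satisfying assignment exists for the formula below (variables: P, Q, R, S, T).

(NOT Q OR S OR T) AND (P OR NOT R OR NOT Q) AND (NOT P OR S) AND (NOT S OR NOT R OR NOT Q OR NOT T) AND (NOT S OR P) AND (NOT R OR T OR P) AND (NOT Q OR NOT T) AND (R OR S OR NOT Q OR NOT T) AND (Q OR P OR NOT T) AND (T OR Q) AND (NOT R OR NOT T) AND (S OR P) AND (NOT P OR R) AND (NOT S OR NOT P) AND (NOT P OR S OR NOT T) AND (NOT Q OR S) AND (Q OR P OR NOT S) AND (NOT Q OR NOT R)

No

Case P = false:
Unit clause (NOT S) forces S = false.
That conflicts with the unit clause (S).
Backtrack on P: now try P = true.
Unit clause (S) forces S = true.
That conflicts with the unit clause (NOT S).
Both values of P lead to a conflict.
No assignment satisfies every clause.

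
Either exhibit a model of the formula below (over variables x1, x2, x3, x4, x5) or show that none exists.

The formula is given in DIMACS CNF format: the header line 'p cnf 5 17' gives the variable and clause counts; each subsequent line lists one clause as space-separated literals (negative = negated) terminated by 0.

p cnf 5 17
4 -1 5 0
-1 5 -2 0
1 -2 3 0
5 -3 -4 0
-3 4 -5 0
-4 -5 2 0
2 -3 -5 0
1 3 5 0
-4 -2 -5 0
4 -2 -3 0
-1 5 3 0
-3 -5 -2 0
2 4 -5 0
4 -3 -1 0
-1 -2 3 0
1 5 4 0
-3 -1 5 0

Try x4 = True.
Try x5 = True.
From the singleton clause (x2), x2 = True.
Now (¬x2) is unsatisfied and unit — conflict.
Backtrack on x5: now try x5 = False.
From the singleton clause (¬x3), x3 = False.
From the singleton clause (x1), x1 = True.
Now (¬x1) is unsatisfied and unit — conflict.
Both values of x5 lead to a conflict.
Backtrack on x4: now try x4 = False.
Try x1 = False.
From the singleton clause (x5), x5 = True.
From the singleton clause (¬x3), x3 = False.
From the singleton clause (¬x2), x2 = False.
Now (x2) is unsatisfied and unit — conflict.
Backtrack on x1: now try x1 = True.
From the singleton clause (x5), x5 = True.
From the singleton clause (¬x3), x3 = False.
From the singleton clause (x2), x2 = True.
Now (¬x2) is unsatisfied and unit — conflict.
Both values of x1 lead to a conflict.
Both values of x4 lead to a conflict.

UNSATISFIABLE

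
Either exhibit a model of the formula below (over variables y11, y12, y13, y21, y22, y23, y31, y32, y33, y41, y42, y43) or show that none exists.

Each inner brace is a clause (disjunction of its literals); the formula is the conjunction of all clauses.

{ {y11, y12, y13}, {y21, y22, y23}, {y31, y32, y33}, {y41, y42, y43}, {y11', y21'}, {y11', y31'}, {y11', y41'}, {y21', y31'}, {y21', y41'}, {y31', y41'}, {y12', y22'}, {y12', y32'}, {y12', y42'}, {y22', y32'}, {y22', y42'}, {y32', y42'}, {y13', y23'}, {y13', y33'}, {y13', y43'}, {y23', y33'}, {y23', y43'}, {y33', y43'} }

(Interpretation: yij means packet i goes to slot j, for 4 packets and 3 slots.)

UNSATISFIABLE

Branch on y11: set y11 = 0.
Branch on y12: set y12 = 1.
Unit clause (y22') forces y22 = 0.
Unit clause (y32') forces y32 = 0.
Unit clause (y42') forces y42 = 0.
Branch on y21: set y21 = 1.
Unit clause (y31') forces y31 = 0.
Unit clause (y33) forces y33 = 1.
Unit clause (y41') forces y41 = 0.
Unit clause (y43) forces y43 = 1.
But (y43') is also a unit clause — contradiction.
That branch fails; take y21 = 0 instead.
Unit clause (y23) forces y23 = 1.
Unit clause (y13') forces y13 = 0.
Unit clause (y33') forces y33 = 0.
Unit clause (y31) forces y31 = 1.
Unit clause (y41') forces y41 = 0.
Unit clause (y43) forces y43 = 1.
But (y43') is also a unit clause — contradiction.
Both values of y21 lead to a conflict.
That branch fails; take y12 = 0 instead.
Unit clause (y13) forces y13 = 1.
Unit clause (y23') forces y23 = 0.
Unit clause (y33') forces y33 = 0.
Unit clause (y43') forces y43 = 0.
Branch on y21: set y21 = 1.
Unit clause (y31') forces y31 = 0.
Unit clause (y32) forces y32 = 1.
Unit clause (y41') forces y41 = 0.
Unit clause (y42) forces y42 = 1.
But (y42') is also a unit clause — contradiction.
That branch fails; take y21 = 0 instead.
Unit clause (y22) forces y22 = 1.
Unit clause (y32') forces y32 = 0.
Unit clause (y31) forces y31 = 1.
Unit clause (y41') forces y41 = 0.
Unit clause (y42) forces y42 = 1.
But (y42') is also a unit clause — contradiction.
Both values of y21 lead to a conflict.
Both values of y12 lead to a conflict.
That branch fails; take y11 = 1 instead.
Unit clause (y21') forces y21 = 0.
Unit clause (y31') forces y31 = 0.
Unit clause (y41') forces y41 = 0.
Branch on y22: set y22 = 1.
Unit clause (y12') forces y12 = 0.
Unit clause (y32') forces y32 = 0.
Unit clause (y33) forces y33 = 1.
Unit clause (y42') forces y42 = 0.
Unit clause (y43) forces y43 = 1.
But (y43') is also a unit clause — contradiction.
That branch fails; take y22 = 0 instead.
Unit clause (y23) forces y23 = 1.
Unit clause (y13') forces y13 = 0.
Unit clause (y33') forces y33 = 0.
Unit clause (y32) forces y32 = 1.
Unit clause (y12') forces y12 = 0.
Unit clause (y42') forces y42 = 0.
Unit clause (y43) forces y43 = 1.
But (y43') is also a unit clause — contradiction.
Both values of y22 lead to a conflict.
Both values of y11 lead to a conflict.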